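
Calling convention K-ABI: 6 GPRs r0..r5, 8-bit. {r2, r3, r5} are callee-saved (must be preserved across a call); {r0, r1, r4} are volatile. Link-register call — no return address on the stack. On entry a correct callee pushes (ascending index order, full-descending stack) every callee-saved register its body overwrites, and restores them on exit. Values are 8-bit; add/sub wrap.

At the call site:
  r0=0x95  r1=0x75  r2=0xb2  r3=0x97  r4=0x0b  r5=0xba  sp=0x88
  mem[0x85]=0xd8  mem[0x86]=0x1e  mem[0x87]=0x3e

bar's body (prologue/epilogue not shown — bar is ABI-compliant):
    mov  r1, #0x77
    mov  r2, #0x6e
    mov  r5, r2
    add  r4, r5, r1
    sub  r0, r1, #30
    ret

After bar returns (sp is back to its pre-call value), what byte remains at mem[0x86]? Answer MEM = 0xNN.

MEM = 0xba

prologue: push r2 -> mem[0x87]=0xb2, sp=0x87
prologue: push r5 -> mem[0x86]=0xba, sp=0x86
body[0] mov  r1, #0x77 -> r1=0x77
body[1] mov  r2, #0x6e -> r2=0x6e
body[2] mov  r5, r2 -> r5=0x6e
body[3] add  r4, r5, r1 -> r4=0xe5
body[4] sub  r0, r1, #30 -> r0=0x59
epilogue: pop r5=0xba, sp=0x87
epilogue: pop r2=0xb2, sp=0x88
prologue pushed ['r2', 'r5'] at ['0x87', '0x86']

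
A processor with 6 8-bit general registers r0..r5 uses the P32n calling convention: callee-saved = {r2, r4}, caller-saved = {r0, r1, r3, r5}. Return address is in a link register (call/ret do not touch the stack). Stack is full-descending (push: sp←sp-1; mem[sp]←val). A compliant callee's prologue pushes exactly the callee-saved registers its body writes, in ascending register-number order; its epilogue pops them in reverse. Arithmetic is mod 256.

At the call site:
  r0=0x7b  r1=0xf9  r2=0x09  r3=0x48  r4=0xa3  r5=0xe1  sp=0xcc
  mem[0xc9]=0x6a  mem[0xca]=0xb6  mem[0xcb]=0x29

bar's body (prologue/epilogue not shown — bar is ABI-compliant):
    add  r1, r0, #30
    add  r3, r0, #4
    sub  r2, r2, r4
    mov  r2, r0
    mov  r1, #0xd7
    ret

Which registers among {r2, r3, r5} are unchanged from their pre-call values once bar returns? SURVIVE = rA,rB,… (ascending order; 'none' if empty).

prologue: push r2 -> mem[0xcb]=0x09, sp=0xcb
body[0] add  r1, r0, #30 -> r1=0x99
body[1] add  r3, r0, #4 -> r3=0x7f
body[2] sub  r2, r2, r4 -> r2=0x66
body[3] mov  r2, r0 -> r2=0x7b
body[4] mov  r1, #0xd7 -> r1=0xd7
epilogue: pop r2=0x09, sp=0xcc
r2: callee-saved, written=True
r3: caller-saved, written=True
r5: caller-saved, written=False

SURVIVE = r2,r5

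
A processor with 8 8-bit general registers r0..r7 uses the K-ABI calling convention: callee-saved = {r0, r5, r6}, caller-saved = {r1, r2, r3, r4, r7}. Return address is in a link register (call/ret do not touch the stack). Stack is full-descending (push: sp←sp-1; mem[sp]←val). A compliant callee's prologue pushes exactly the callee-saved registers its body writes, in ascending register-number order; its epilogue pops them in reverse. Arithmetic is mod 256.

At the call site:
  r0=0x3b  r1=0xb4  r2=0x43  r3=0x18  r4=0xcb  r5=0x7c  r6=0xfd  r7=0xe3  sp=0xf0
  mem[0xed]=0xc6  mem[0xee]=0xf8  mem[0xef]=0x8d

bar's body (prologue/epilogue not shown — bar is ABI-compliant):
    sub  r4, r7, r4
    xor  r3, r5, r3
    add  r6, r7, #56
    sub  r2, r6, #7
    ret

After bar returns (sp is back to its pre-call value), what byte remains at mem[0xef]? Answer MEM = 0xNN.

prologue: push r6 -> mem[0xef]=0xfd, sp=0xef
body[0] sub  r4, r7, r4 -> r4=0x18
body[1] xor  r3, r5, r3 -> r3=0x64
body[2] add  r6, r7, #56 -> r6=0x1b
body[3] sub  r2, r6, #7 -> r2=0x14
epilogue: pop r6=0xfd, sp=0xf0
prologue pushed ['r6'] at ['0xef']

MEM = 0xfd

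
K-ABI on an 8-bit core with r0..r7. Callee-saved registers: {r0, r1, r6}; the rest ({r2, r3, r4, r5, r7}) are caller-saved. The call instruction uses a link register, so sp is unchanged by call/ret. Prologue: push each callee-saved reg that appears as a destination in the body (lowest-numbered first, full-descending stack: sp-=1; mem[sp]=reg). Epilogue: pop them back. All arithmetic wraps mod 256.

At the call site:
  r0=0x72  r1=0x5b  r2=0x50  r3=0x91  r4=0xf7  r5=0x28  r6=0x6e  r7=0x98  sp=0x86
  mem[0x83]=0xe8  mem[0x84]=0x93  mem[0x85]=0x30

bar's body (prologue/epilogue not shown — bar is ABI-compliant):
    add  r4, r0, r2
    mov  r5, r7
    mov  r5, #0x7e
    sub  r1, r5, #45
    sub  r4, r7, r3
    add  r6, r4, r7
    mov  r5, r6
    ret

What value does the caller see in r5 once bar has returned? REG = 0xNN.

prologue: push r1 -> mem[0x85]=0x5b, sp=0x85
prologue: push r6 -> mem[0x84]=0x6e, sp=0x84
body[0] add  r4, r0, r2 -> r4=0xc2
body[1] mov  r5, r7 -> r5=0x98
body[2] mov  r5, #0x7e -> r5=0x7e
body[3] sub  r1, r5, #45 -> r1=0x51
body[4] sub  r4, r7, r3 -> r4=0x07
body[5] add  r6, r4, r7 -> r6=0x9f
body[6] mov  r5, r6 -> r5=0x9f
epilogue: pop r6=0x6e, sp=0x85
epilogue: pop r1=0x5b, sp=0x86
r5 is caller-saved -> body value

REG = 0x9f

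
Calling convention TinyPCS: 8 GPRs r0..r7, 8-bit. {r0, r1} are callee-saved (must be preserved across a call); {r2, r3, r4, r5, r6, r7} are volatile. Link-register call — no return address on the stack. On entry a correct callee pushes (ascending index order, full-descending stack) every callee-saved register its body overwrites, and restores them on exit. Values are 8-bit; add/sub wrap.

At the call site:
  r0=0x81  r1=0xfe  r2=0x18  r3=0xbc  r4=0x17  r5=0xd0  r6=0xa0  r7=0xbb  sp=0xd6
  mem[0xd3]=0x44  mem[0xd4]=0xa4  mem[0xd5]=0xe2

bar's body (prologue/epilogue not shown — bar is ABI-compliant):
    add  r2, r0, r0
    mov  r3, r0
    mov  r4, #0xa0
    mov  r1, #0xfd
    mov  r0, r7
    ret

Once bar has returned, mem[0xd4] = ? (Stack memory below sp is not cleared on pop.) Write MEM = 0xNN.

prologue: push r0 -> mem[0xd5]=0x81, sp=0xd5
prologue: push r1 -> mem[0xd4]=0xfe, sp=0xd4
body[0] add  r2, r0, r0 -> r2=0x02
body[1] mov  r3, r0 -> r3=0x81
body[2] mov  r4, #0xa0 -> r4=0xa0
body[3] mov  r1, #0xfd -> r1=0xfd
body[4] mov  r0, r7 -> r0=0xbb
epilogue: pop r1=0xfe, sp=0xd5
epilogue: pop r0=0x81, sp=0xd6
prologue pushed ['r0', 'r1'] at ['0xd5', '0xd4']

MEM = 0xfe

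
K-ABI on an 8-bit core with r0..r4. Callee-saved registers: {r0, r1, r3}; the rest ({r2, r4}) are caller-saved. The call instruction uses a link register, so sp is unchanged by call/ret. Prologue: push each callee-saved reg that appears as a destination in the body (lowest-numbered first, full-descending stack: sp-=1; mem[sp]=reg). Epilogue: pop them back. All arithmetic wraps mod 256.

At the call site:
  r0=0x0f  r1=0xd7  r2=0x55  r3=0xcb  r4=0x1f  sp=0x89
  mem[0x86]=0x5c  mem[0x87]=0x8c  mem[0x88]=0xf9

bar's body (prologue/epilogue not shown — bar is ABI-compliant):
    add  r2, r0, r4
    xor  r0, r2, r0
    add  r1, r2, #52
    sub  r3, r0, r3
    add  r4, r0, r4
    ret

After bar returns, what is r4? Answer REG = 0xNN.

REG = 0x40

prologue: push r0 -> mem[0x88]=0x0f, sp=0x88
prologue: push r1 -> mem[0x87]=0xd7, sp=0x87
prologue: push r3 -> mem[0x86]=0xcb, sp=0x86
body[0] add  r2, r0, r4 -> r2=0x2e
body[1] xor  r0, r2, r0 -> r0=0x21
body[2] add  r1, r2, #52 -> r1=0x62
body[3] sub  r3, r0, r3 -> r3=0x56
body[4] add  r4, r0, r4 -> r4=0x40
epilogue: pop r3=0xcb, sp=0x87
epilogue: pop r1=0xd7, sp=0x88
epilogue: pop r0=0x0f, sp=0x89
r4 is caller-saved -> body value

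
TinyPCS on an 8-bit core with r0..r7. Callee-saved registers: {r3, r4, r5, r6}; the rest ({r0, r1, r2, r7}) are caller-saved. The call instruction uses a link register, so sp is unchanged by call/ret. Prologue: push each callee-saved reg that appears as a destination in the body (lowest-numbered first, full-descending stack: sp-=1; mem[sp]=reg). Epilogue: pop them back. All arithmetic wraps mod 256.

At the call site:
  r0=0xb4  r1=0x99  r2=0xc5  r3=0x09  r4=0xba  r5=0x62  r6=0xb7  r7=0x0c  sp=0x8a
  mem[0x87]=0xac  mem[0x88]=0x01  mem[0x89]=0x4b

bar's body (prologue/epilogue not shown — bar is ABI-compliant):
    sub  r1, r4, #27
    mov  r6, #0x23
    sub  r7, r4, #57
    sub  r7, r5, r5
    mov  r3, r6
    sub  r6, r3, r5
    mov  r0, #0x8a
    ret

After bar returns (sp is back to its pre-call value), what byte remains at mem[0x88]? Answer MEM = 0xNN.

prologue: push r3 -> mem[0x89]=0x09, sp=0x89
prologue: push r6 -> mem[0x88]=0xb7, sp=0x88
body[0] sub  r1, r4, #27 -> r1=0x9f
body[1] mov  r6, #0x23 -> r6=0x23
body[2] sub  r7, r4, #57 -> r7=0x81
body[3] sub  r7, r5, r5 -> r7=0x00
body[4] mov  r3, r6 -> r3=0x23
body[5] sub  r6, r3, r5 -> r6=0xc1
body[6] mov  r0, #0x8a -> r0=0x8a
epilogue: pop r6=0xb7, sp=0x89
epilogue: pop r3=0x09, sp=0x8a
prologue pushed ['r3', 'r6'] at ['0x89', '0x88']

MEM = 0xb7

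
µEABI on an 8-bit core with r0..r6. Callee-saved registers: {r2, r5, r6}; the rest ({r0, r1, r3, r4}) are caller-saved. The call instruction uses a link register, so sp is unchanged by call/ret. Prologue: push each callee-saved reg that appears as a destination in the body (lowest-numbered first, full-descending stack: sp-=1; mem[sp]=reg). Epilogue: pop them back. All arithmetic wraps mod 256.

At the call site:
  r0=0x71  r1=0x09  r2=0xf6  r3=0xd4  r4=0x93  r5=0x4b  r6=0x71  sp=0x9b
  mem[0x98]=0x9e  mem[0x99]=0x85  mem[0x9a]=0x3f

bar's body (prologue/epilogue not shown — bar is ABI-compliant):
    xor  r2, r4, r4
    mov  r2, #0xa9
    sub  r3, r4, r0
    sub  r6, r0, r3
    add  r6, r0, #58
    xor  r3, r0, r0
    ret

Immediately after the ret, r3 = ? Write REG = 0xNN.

prologue: push r2 -> mem[0x9a]=0xf6, sp=0x9a
prologue: push r6 -> mem[0x99]=0x71, sp=0x99
body[0] xor  r2, r4, r4 -> r2=0x00
body[1] mov  r2, #0xa9 -> r2=0xa9
body[2] sub  r3, r4, r0 -> r3=0x22
body[3] sub  r6, r0, r3 -> r6=0x4f
body[4] add  r6, r0, #58 -> r6=0xab
body[5] xor  r3, r0, r0 -> r3=0x00
epilogue: pop r6=0x71, sp=0x9a
epilogue: pop r2=0xf6, sp=0x9b
r3 is caller-saved -> body value

REG = 0x00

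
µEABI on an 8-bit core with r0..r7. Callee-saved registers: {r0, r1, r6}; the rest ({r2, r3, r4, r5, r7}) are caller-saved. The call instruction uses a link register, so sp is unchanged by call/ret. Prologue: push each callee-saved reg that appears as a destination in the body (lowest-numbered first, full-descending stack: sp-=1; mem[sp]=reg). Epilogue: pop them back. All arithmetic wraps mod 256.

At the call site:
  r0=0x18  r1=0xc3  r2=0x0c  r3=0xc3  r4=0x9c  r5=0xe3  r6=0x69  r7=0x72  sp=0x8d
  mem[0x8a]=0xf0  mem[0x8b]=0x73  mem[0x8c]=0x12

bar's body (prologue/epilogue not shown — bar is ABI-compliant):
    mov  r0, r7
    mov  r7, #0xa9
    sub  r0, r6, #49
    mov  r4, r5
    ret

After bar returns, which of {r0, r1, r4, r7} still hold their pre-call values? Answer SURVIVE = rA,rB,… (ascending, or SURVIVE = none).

prologue: push r0 -> mem[0x8c]=0x18, sp=0x8c
body[0] mov  r0, r7 -> r0=0x72
body[1] mov  r7, #0xa9 -> r7=0xa9
body[2] sub  r0, r6, #49 -> r0=0x38
body[3] mov  r4, r5 -> r4=0xe3
epilogue: pop r0=0x18, sp=0x8d
r0: callee-saved, written=True
r1: callee-saved, written=False
r4: caller-saved, written=True
r7: caller-saved, written=True

SURVIVE = r0,r1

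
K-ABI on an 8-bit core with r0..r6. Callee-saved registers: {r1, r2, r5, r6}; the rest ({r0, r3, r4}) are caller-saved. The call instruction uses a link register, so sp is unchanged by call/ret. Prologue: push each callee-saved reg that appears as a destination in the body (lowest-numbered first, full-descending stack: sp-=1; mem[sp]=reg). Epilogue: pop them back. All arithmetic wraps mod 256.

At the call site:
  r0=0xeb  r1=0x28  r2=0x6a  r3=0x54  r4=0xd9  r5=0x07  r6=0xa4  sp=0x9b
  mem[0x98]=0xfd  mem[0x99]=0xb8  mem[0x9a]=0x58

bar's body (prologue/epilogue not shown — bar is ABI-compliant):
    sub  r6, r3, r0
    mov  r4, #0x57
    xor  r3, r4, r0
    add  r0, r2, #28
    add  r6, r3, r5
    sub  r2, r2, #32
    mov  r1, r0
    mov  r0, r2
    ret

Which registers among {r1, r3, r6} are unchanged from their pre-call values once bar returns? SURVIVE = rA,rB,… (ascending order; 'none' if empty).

SURVIVE = r1,r6

prologue: push r1 → mem[0x9a]=0x28, sp=0x9a
prologue: push r2 → mem[0x99]=0x6a, sp=0x99
prologue: push r6 → mem[0x98]=0xa4, sp=0x98
body[0] sub  r6, r3, r0 → r6=0x69
body[1] mov  r4, #0x57 → r4=0x57
body[2] xor  r3, r4, r0 → r3=0xbc
body[3] add  r0, r2, #28 → r0=0x86
body[4] add  r6, r3, r5 → r6=0xc3
body[5] sub  r2, r2, #32 → r2=0x4a
body[6] mov  r1, r0 → r1=0x86
body[7] mov  r0, r2 → r0=0x4a
epilogue: pop r6=0xa4, sp=0x99
epilogue: pop r2=0x6a, sp=0x9a
epilogue: pop r1=0x28, sp=0x9b
r1: callee-saved, written=True
r3: caller-saved, written=True
r6: callee-saved, written=True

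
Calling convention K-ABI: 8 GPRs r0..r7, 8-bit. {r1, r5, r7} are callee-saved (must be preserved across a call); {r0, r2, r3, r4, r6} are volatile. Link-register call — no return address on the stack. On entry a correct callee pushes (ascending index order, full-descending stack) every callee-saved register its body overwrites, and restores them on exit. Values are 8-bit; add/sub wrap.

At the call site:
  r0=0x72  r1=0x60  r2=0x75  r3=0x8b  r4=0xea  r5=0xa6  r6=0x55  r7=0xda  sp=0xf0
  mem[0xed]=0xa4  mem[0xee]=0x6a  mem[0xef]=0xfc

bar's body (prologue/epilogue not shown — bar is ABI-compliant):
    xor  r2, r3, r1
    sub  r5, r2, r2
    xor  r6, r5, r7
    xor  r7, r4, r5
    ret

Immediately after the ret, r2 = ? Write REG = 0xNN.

prologue: push r5 → mem[0xef]=0xa6, sp=0xef
prologue: push r7 → mem[0xee]=0xda, sp=0xee
body[0] xor  r2, r3, r1 → r2=0xeb
body[1] sub  r5, r2, r2 → r5=0x00
body[2] xor  r6, r5, r7 → r6=0xda
body[3] xor  r7, r4, r5 → r7=0xea
epilogue: pop r7=0xda, sp=0xef
epilogue: pop r5=0xa6, sp=0xf0
r2 is caller-saved → body value

REG = 0xeb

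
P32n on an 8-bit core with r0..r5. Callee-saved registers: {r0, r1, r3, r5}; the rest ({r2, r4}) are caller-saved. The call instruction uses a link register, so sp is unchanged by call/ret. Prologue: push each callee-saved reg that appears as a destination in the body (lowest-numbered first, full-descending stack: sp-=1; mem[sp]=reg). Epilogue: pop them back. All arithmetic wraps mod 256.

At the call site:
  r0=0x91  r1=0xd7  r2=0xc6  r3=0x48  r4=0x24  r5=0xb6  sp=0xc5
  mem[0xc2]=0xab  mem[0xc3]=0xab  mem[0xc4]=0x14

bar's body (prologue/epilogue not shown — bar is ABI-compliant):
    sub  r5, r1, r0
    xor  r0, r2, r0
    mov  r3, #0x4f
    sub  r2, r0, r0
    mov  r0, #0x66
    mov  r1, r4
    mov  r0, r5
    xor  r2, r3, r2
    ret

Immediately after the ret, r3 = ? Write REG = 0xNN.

prologue: push r0 -> mem[0xc4]=0x91, sp=0xc4
prologue: push r1 -> mem[0xc3]=0xd7, sp=0xc3
prologue: push r3 -> mem[0xc2]=0x48, sp=0xc2
prologue: push r5 -> mem[0xc1]=0xb6, sp=0xc1
body[0] sub  r5, r1, r0 -> r5=0x46
body[1] xor  r0, r2, r0 -> r0=0x57
body[2] mov  r3, #0x4f -> r3=0x4f
body[3] sub  r2, r0, r0 -> r2=0x00
body[4] mov  r0, #0x66 -> r0=0x66
body[5] mov  r1, r4 -> r1=0x24
body[6] mov  r0, r5 -> r0=0x46
body[7] xor  r2, r3, r2 -> r2=0x4f
epilogue: pop r5=0xb6, sp=0xc2
epilogue: pop r3=0x48, sp=0xc3
epilogue: pop r1=0xd7, sp=0xc4
epilogue: pop r0=0x91, sp=0xc5
r3 is callee-saved -> restored

REG = 0x48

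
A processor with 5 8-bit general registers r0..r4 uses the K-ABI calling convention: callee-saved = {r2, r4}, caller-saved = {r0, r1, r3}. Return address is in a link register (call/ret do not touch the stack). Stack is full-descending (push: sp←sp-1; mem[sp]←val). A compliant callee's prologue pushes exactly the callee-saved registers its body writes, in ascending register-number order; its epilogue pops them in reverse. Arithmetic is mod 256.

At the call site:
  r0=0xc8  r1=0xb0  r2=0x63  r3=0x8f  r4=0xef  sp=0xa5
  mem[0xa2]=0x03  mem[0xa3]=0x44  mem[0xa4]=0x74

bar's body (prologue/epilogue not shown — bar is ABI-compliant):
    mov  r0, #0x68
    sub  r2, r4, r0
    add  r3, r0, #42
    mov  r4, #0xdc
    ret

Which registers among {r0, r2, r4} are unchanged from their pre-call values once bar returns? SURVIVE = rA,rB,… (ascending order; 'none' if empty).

SURVIVE = r2,r4

prologue: push r2 → mem[0xa4]=0x63, sp=0xa4
prologue: push r4 → mem[0xa3]=0xef, sp=0xa3
body[0] mov  r0, #0x68 → r0=0x68
body[1] sub  r2, r4, r0 → r2=0x87
body[2] add  r3, r0, #42 → r3=0x92
body[3] mov  r4, #0xdc → r4=0xdc
epilogue: pop r4=0xef, sp=0xa4
epilogue: pop r2=0x63, sp=0xa5
r0: caller-saved, written=True
r2: callee-saved, written=True
r4: callee-saved, written=True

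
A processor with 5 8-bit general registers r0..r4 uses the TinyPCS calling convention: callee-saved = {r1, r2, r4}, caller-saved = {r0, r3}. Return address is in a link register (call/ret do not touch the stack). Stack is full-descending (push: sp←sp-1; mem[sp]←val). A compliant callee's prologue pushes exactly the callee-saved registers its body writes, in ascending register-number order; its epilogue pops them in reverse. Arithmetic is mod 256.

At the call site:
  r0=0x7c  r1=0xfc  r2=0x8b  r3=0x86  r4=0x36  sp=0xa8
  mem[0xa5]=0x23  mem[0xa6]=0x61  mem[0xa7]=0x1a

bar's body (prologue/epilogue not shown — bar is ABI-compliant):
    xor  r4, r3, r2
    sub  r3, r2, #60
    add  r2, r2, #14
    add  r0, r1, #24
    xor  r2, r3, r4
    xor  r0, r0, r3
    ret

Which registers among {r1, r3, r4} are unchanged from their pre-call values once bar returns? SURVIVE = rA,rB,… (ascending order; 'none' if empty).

prologue: push r2 -> mem[0xa7]=0x8b, sp=0xa7
prologue: push r4 -> mem[0xa6]=0x36, sp=0xa6
body[0] xor  r4, r3, r2 -> r4=0x0d
body[1] sub  r3, r2, #60 -> r3=0x4f
body[2] add  r2, r2, #14 -> r2=0x99
body[3] add  r0, r1, #24 -> r0=0x14
body[4] xor  r2, r3, r4 -> r2=0x42
body[5] xor  r0, r0, r3 -> r0=0x5b
epilogue: pop r4=0x36, sp=0xa7
epilogue: pop r2=0x8b, sp=0xa8
r1: callee-saved, written=False
r3: caller-saved, written=True
r4: callee-saved, written=True

SURVIVE = r1,r4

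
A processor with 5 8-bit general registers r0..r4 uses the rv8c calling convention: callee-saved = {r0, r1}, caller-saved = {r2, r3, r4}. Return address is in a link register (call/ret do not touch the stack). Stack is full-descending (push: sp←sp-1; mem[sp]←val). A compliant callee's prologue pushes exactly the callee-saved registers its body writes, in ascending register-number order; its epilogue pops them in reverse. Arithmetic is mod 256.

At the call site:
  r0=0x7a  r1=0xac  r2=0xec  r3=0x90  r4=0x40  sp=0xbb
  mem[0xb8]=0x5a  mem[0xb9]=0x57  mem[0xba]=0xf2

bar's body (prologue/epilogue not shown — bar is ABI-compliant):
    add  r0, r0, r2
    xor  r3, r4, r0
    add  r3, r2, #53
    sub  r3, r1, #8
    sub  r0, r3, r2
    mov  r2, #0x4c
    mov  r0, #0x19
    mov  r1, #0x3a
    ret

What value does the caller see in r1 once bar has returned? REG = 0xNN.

prologue: push r0 -> mem[0xba]=0x7a, sp=0xba
prologue: push r1 -> mem[0xb9]=0xac, sp=0xb9
body[0] add  r0, r0, r2 -> r0=0x66
body[1] xor  r3, r4, r0 -> r3=0x26
body[2] add  r3, r2, #53 -> r3=0x21
body[3] sub  r3, r1, #8 -> r3=0xa4
body[4] sub  r0, r3, r2 -> r0=0xb8
body[5] mov  r2, #0x4c -> r2=0x4c
body[6] mov  r0, #0x19 -> r0=0x19
body[7] mov  r1, #0x3a -> r1=0x3a
epilogue: pop r1=0xac, sp=0xba
epilogue: pop r0=0x7a, sp=0xbb
r1 is callee-saved -> restored

REG = 0xac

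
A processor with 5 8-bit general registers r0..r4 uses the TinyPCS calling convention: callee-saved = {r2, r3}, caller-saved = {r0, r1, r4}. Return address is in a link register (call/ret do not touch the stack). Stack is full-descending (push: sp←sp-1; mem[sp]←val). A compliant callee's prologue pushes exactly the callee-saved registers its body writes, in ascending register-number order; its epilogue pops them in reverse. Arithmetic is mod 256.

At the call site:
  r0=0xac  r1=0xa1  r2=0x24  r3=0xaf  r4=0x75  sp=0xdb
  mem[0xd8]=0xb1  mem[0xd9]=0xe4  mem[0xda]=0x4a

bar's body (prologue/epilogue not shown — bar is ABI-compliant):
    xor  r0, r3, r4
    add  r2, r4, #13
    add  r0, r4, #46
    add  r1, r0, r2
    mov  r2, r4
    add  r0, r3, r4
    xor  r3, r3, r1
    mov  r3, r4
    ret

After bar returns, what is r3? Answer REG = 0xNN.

REG = 0xaf

prologue: push r2 → mem[0xda]=0x24, sp=0xda
prologue: push r3 → mem[0xd9]=0xaf, sp=0xd9
body[0] xor  r0, r3, r4 → r0=0xda
body[1] add  r2, r4, #13 → r2=0x82
body[2] add  r0, r4, #46 → r0=0xa3
body[3] add  r1, r0, r2 → r1=0x25
body[4] mov  r2, r4 → r2=0x75
body[5] add  r0, r3, r4 → r0=0x24
body[6] xor  r3, r3, r1 → r3=0x8a
body[7] mov  r3, r4 → r3=0x75
epilogue: pop r3=0xaf, sp=0xda
epilogue: pop r2=0x24, sp=0xdb
r3 is callee-saved → restored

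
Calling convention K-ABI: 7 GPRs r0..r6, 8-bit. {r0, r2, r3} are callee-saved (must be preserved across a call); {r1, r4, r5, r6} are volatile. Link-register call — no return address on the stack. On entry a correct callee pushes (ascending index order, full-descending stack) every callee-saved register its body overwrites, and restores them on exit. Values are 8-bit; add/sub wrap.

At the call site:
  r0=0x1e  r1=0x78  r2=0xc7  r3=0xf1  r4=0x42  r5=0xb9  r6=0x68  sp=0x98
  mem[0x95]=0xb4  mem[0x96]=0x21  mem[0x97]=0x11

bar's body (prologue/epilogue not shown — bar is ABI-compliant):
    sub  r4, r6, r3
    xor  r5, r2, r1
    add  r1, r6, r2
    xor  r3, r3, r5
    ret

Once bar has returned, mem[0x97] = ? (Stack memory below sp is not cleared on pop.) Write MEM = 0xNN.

MEM = 0xf1

prologue: push r3 -> mem[0x97]=0xf1, sp=0x97
body[0] sub  r4, r6, r3 -> r4=0x77
body[1] xor  r5, r2, r1 -> r5=0xbf
body[2] add  r1, r6, r2 -> r1=0x2f
body[3] xor  r3, r3, r5 -> r3=0x4e
epilogue: pop r3=0xf1, sp=0x98
prologue pushed ['r3'] at ['0x97']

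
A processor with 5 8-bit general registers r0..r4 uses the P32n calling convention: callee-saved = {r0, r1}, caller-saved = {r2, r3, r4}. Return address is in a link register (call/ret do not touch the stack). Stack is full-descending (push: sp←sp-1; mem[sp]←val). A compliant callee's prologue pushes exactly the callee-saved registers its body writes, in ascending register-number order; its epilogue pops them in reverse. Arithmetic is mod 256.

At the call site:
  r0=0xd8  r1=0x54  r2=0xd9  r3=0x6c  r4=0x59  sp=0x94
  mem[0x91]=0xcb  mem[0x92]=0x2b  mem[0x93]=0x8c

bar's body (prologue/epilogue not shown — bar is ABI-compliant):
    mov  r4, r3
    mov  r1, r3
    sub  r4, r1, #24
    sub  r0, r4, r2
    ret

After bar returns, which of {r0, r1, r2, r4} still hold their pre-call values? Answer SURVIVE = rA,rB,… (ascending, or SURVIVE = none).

prologue: push r0 -> mem[0x93]=0xd8, sp=0x93
prologue: push r1 -> mem[0x92]=0x54, sp=0x92
body[0] mov  r4, r3 -> r4=0x6c
body[1] mov  r1, r3 -> r1=0x6c
body[2] sub  r4, r1, #24 -> r4=0x54
body[3] sub  r0, r4, r2 -> r0=0x7b
epilogue: pop r1=0x54, sp=0x93
epilogue: pop r0=0xd8, sp=0x94
r0: callee-saved, written=True
r1: callee-saved, written=True
r2: caller-saved, written=False
r4: caller-saved, written=True

SURVIVE = r0,r1,r2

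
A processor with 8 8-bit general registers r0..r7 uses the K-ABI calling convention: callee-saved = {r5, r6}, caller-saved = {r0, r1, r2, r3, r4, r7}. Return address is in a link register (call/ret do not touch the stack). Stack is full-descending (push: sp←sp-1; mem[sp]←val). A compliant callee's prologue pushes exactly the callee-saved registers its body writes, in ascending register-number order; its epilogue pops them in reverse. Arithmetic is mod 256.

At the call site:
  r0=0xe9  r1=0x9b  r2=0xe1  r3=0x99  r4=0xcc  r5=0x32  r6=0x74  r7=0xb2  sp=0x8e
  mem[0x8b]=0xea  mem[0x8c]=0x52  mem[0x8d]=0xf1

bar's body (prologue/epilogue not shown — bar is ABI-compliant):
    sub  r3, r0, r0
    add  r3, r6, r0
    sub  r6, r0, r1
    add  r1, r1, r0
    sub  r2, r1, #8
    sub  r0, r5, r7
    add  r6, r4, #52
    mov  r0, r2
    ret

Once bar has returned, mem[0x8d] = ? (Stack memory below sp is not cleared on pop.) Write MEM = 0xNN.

MEM = 0x74

prologue: push r6 → mem[0x8d]=0x74, sp=0x8d
body[0] sub  r3, r0, r0 → r3=0x00
body[1] add  r3, r6, r0 → r3=0x5d
body[2] sub  r6, r0, r1 → r6=0x4e
body[3] add  r1, r1, r0 → r1=0x84
body[4] sub  r2, r1, #8 → r2=0x7c
body[5] sub  r0, r5, r7 → r0=0x80
body[6] add  r6, r4, #52 → r6=0x00
body[7] mov  r0, r2 → r0=0x7c
epilogue: pop r6=0x74, sp=0x8e
prologue pushed ['r6'] at ['0x8d']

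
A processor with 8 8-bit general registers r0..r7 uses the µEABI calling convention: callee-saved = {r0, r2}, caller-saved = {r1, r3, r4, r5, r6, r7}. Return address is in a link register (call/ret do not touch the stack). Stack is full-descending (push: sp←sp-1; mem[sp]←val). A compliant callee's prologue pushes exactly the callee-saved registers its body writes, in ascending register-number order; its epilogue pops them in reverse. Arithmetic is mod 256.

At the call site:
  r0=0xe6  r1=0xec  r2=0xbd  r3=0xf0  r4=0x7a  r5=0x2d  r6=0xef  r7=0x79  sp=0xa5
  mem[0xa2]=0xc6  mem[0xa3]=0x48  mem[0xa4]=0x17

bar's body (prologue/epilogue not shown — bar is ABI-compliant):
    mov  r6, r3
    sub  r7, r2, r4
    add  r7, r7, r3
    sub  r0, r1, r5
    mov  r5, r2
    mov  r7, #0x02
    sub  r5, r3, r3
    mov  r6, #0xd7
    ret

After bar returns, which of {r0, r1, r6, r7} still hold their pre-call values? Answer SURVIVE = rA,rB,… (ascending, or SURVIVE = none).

prologue: push r0 -> mem[0xa4]=0xe6, sp=0xa4
body[0] mov  r6, r3 -> r6=0xf0
body[1] sub  r7, r2, r4 -> r7=0x43
body[2] add  r7, r7, r3 -> r7=0x33
body[3] sub  r0, r1, r5 -> r0=0xbf
body[4] mov  r5, r2 -> r5=0xbd
body[5] mov  r7, #0x02 -> r7=0x02
body[6] sub  r5, r3, r3 -> r5=0x00
body[7] mov  r6, #0xd7 -> r6=0xd7
epilogue: pop r0=0xe6, sp=0xa5
r0: callee-saved, written=True
r1: caller-saved, written=False
r6: caller-saved, written=True
r7: caller-saved, written=True

SURVIVE = r0,r1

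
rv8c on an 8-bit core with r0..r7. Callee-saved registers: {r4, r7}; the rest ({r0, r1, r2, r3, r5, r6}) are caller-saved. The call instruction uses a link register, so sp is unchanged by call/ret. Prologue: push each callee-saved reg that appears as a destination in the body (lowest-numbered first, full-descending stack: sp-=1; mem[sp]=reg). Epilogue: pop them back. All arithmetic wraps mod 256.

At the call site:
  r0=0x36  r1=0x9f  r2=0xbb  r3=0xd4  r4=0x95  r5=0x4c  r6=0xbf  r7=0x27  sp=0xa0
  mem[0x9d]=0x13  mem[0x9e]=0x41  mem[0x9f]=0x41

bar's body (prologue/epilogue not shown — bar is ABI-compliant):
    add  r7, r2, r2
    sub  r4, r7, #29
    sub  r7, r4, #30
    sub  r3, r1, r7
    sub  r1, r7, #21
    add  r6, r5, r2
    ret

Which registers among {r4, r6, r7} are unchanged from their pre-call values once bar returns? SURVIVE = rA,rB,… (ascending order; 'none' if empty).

SURVIVE = r4,r7

prologue: push r4 → mem[0x9f]=0x95, sp=0x9f
prologue: push r7 → mem[0x9e]=0x27, sp=0x9e
body[0] add  r7, r2, r2 → r7=0x76
body[1] sub  r4, r7, #29 → r4=0x59
body[2] sub  r7, r4, #30 → r7=0x3b
body[3] sub  r3, r1, r7 → r3=0x64
body[4] sub  r1, r7, #21 → r1=0x26
body[5] add  r6, r5, r2 → r6=0x07
epilogue: pop r7=0x27, sp=0x9f
epilogue: pop r4=0x95, sp=0xa0
r4: callee-saved, written=True
r6: caller-saved, written=True
r7: callee-saved, written=True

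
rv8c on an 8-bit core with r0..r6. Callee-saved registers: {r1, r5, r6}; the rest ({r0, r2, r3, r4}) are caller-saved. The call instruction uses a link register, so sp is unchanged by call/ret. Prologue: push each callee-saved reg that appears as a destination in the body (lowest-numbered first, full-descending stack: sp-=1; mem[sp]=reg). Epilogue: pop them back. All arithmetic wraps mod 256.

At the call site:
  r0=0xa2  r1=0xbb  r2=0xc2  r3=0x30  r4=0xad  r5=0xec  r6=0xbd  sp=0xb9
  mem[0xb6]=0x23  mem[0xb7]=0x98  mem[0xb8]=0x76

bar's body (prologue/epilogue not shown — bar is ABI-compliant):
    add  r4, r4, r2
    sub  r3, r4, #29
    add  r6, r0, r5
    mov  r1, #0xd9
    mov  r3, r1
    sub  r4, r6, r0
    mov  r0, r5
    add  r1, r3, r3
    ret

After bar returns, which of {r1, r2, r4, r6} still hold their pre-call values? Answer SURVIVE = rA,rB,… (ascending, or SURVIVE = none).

SURVIVE = r1,r2,r6

prologue: push r1 → mem[0xb8]=0xbb, sp=0xb8
prologue: push r6 → mem[0xb7]=0xbd, sp=0xb7
body[0] add  r4, r4, r2 → r4=0x6f
body[1] sub  r3, r4, #29 → r3=0x52
body[2] add  r6, r0, r5 → r6=0x8e
body[3] mov  r1, #0xd9 → r1=0xd9
body[4] mov  r3, r1 → r3=0xd9
body[5] sub  r4, r6, r0 → r4=0xec
body[6] mov  r0, r5 → r0=0xec
body[7] add  r1, r3, r3 → r1=0xb2
epilogue: pop r6=0xbd, sp=0xb8
epilogue: pop r1=0xbb, sp=0xb9
r1: callee-saved, written=True
r2: caller-saved, written=False
r4: caller-saved, written=True
r6: callee-saved, written=True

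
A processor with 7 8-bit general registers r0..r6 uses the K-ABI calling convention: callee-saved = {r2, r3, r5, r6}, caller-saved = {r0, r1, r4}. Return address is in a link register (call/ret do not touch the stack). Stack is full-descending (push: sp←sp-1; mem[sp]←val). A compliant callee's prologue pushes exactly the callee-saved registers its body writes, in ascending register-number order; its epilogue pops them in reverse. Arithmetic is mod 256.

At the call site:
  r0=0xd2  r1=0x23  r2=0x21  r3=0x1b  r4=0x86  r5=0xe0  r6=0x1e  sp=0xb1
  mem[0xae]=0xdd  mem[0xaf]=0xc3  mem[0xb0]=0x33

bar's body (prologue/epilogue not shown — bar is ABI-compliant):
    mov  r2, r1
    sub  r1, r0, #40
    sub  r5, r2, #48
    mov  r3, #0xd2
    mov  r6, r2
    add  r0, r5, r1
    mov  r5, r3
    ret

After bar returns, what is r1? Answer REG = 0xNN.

prologue: push r2 → mem[0xb0]=0x21, sp=0xb0
prologue: push r3 → mem[0xaf]=0x1b, sp=0xaf
prologue: push r5 → mem[0xae]=0xe0, sp=0xae
prologue: push r6 → mem[0xad]=0x1e, sp=0xad
body[0] mov  r2, r1 → r2=0x23
body[1] sub  r1, r0, #40 → r1=0xaa
body[2] sub  r5, r2, #48 → r5=0xf3
body[3] mov  r3, #0xd2 → r3=0xd2
body[4] mov  r6, r2 → r6=0x23
body[5] add  r0, r5, r1 → r0=0x9d
body[6] mov  r5, r3 → r5=0xd2
epilogue: pop r6=0x1e, sp=0xae
epilogue: pop r5=0xe0, sp=0xaf
epilogue: pop r3=0x1b, sp=0xb0
epilogue: pop r2=0x21, sp=0xb1
r1 is caller-saved → body value

REG = 0xaa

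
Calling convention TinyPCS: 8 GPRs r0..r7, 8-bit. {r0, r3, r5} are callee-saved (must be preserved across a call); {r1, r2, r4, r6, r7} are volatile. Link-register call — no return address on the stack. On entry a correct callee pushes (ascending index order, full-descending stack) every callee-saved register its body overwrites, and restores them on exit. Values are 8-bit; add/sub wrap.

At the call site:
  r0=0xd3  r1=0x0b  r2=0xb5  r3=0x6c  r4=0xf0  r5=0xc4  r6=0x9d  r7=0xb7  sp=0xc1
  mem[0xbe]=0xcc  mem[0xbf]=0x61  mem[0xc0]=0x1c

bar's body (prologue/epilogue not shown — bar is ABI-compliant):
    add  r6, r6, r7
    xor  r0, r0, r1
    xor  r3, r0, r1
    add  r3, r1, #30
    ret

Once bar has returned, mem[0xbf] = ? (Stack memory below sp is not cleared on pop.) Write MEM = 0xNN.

MEM = 0x6c

prologue: push r0 -> mem[0xc0]=0xd3, sp=0xc0
prologue: push r3 -> mem[0xbf]=0x6c, sp=0xbf
body[0] add  r6, r6, r7 -> r6=0x54
body[1] xor  r0, r0, r1 -> r0=0xd8
body[2] xor  r3, r0, r1 -> r3=0xd3
body[3] add  r3, r1, #30 -> r3=0x29
epilogue: pop r3=0x6c, sp=0xc0
epilogue: pop r0=0xd3, sp=0xc1
prologue pushed ['r0', 'r3'] at ['0xc0', '0xbf']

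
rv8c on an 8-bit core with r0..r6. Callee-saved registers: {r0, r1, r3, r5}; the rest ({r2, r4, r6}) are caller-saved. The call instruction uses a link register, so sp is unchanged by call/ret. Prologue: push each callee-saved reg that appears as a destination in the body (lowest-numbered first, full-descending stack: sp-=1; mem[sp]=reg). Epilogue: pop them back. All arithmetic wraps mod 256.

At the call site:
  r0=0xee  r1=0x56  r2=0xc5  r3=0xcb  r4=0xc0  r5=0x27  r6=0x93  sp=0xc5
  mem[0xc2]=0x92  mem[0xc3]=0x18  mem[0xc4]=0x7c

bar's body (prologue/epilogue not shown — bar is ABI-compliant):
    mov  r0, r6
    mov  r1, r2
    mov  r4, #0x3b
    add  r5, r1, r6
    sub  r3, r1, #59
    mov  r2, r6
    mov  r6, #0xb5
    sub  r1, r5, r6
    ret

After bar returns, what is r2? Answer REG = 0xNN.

prologue: push r0 -> mem[0xc4]=0xee, sp=0xc4
prologue: push r1 -> mem[0xc3]=0x56, sp=0xc3
prologue: push r3 -> mem[0xc2]=0xcb, sp=0xc2
prologue: push r5 -> mem[0xc1]=0x27, sp=0xc1
body[0] mov  r0, r6 -> r0=0x93
body[1] mov  r1, r2 -> r1=0xc5
body[2] mov  r4, #0x3b -> r4=0x3b
body[3] add  r5, r1, r6 -> r5=0x58
body[4] sub  r3, r1, #59 -> r3=0x8a
body[5] mov  r2, r6 -> r2=0x93
body[6] mov  r6, #0xb5 -> r6=0xb5
body[7] sub  r1, r5, r6 -> r1=0xa3
epilogue: pop r5=0x27, sp=0xc2
epilogue: pop r3=0xcb, sp=0xc3
epilogue: pop r1=0x56, sp=0xc4
epilogue: pop r0=0xee, sp=0xc5
r2 is caller-saved -> body value

REG = 0x93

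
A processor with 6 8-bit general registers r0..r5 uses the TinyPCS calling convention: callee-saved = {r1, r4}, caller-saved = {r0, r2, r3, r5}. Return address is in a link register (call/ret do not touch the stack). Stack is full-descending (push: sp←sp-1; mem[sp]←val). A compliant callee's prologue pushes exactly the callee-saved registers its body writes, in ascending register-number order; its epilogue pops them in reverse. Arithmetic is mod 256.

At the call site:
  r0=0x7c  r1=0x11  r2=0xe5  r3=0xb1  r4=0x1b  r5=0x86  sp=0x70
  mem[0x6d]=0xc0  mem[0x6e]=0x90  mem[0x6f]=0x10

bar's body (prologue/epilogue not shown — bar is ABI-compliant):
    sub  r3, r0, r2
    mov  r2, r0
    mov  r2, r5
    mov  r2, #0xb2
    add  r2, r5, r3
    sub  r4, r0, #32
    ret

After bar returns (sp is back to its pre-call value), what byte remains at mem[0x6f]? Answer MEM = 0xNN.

prologue: push r4 → mem[0x6f]=0x1b, sp=0x6f
body[0] sub  r3, r0, r2 → r3=0x97
body[1] mov  r2, r0 → r2=0x7c
body[2] mov  r2, r5 → r2=0x86
body[3] mov  r2, #0xb2 → r2=0xb2
body[4] add  r2, r5, r3 → r2=0x1d
body[5] sub  r4, r0, #32 → r4=0x5c
epilogue: pop r4=0x1b, sp=0x70
prologue pushed ['r4'] at ['0x6f']

MEM = 0x1b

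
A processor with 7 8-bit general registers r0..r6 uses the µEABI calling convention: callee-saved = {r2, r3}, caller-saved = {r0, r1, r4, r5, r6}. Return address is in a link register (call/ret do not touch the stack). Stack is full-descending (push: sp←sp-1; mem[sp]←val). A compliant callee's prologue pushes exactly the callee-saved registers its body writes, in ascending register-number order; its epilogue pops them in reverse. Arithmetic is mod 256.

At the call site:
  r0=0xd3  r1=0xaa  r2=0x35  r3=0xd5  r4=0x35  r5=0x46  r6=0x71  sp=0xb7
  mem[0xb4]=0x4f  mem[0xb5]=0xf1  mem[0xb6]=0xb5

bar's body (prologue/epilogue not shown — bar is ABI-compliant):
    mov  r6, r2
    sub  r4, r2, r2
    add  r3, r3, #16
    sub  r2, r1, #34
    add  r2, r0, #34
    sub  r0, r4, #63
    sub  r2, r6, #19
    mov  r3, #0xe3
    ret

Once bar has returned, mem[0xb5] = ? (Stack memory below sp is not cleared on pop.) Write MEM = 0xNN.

MEM = 0xd5

prologue: push r2 -> mem[0xb6]=0x35, sp=0xb6
prologue: push r3 -> mem[0xb5]=0xd5, sp=0xb5
body[0] mov  r6, r2 -> r6=0x35
body[1] sub  r4, r2, r2 -> r4=0x00
body[2] add  r3, r3, #16 -> r3=0xe5
body[3] sub  r2, r1, #34 -> r2=0x88
body[4] add  r2, r0, #34 -> r2=0xf5
body[5] sub  r0, r4, #63 -> r0=0xc1
body[6] sub  r2, r6, #19 -> r2=0x22
body[7] mov  r3, #0xe3 -> r3=0xe3
epilogue: pop r3=0xd5, sp=0xb6
epilogue: pop r2=0x35, sp=0xb7
prologue pushed ['r2', 'r3'] at ['0xb6', '0xb5']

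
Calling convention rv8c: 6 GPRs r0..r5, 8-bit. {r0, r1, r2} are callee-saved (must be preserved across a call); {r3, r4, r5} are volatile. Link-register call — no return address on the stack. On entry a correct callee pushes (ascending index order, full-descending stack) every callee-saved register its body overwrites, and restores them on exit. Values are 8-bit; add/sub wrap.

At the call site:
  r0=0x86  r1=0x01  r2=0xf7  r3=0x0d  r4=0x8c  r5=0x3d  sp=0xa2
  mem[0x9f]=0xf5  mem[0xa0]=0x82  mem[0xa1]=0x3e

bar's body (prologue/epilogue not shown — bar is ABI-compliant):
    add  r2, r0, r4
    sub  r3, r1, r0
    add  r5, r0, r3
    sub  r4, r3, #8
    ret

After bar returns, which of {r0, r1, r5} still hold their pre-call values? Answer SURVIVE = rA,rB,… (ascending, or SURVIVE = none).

SURVIVE = r0,r1

prologue: push r2 -> mem[0xa1]=0xf7, sp=0xa1
body[0] add  r2, r0, r4 -> r2=0x12
body[1] sub  r3, r1, r0 -> r3=0x7b
body[2] add  r5, r0, r3 -> r5=0x01
body[3] sub  r4, r3, #8 -> r4=0x73
epilogue: pop r2=0xf7, sp=0xa2
r0: callee-saved, written=False
r1: callee-saved, written=False
r5: caller-saved, written=True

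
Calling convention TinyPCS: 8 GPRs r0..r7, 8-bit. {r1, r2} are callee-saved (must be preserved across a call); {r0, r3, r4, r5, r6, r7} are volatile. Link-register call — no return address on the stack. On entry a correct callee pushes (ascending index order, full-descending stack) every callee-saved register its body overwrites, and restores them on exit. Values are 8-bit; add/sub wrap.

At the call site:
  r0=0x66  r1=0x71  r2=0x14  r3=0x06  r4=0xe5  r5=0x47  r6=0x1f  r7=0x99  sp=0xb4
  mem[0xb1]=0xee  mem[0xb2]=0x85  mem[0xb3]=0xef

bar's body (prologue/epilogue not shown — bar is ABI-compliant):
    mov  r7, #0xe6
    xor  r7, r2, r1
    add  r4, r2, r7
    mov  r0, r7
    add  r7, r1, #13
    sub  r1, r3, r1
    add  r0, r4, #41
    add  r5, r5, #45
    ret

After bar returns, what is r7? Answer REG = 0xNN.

prologue: push r1 → mem[0xb3]=0x71, sp=0xb3
body[0] mov  r7, #0xe6 → r7=0xe6
body[1] xor  r7, r2, r1 → r7=0x65
body[2] add  r4, r2, r7 → r4=0x79
body[3] mov  r0, r7 → r0=0x65
body[4] add  r7, r1, #13 → r7=0x7e
body[5] sub  r1, r3, r1 → r1=0x95
body[6] add  r0, r4, #41 → r0=0xa2
body[7] add  r5, r5, #45 → r5=0x74
epilogue: pop r1=0x71, sp=0xb4
r7 is caller-saved → body value

REG = 0x7e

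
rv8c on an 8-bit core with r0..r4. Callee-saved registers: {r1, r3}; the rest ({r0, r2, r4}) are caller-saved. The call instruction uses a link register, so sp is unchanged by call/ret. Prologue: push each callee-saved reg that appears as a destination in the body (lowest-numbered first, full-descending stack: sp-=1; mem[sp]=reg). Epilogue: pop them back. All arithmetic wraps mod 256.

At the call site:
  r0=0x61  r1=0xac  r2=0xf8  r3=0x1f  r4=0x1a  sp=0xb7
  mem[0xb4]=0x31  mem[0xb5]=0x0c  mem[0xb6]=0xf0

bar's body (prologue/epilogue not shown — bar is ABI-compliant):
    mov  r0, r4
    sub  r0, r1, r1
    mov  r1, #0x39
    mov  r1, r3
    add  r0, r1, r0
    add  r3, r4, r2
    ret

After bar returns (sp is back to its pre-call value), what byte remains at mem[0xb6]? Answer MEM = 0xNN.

prologue: push r1 → mem[0xb6]=0xac, sp=0xb6
prologue: push r3 → mem[0xb5]=0x1f, sp=0xb5
body[0] mov  r0, r4 → r0=0x1a
body[1] sub  r0, r1, r1 → r0=0x00
body[2] mov  r1, #0x39 → r1=0x39
body[3] mov  r1, r3 → r1=0x1f
body[4] add  r0, r1, r0 → r0=0x1f
body[5] add  r3, r4, r2 → r3=0x12
epilogue: pop r3=0x1f, sp=0xb6
epilogue: pop r1=0xac, sp=0xb7
prologue pushed ['r1', 'r3'] at ['0xb6', '0xb5']

MEM = 0xac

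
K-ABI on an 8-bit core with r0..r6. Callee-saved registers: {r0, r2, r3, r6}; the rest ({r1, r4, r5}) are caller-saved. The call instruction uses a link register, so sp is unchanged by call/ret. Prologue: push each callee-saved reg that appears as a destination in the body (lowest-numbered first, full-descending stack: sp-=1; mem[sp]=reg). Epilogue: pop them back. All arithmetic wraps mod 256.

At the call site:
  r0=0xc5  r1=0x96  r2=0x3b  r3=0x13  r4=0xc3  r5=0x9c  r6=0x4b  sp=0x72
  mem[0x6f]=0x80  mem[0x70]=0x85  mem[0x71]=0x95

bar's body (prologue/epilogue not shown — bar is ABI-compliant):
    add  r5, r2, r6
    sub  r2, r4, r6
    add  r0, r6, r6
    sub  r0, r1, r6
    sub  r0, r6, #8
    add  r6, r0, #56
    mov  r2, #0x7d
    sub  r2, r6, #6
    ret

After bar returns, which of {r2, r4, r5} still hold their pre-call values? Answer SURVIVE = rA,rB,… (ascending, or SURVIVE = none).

SURVIVE = r2,r4

prologue: push r0 → mem[0x71]=0xc5, sp=0x71
prologue: push r2 → mem[0x70]=0x3b, sp=0x70
prologue: push r6 → mem[0x6f]=0x4b, sp=0x6f
body[0] add  r5, r2, r6 → r5=0x86
body[1] sub  r2, r4, r6 → r2=0x78
body[2] add  r0, r6, r6 → r0=0x96
body[3] sub  r0, r1, r6 → r0=0x4b
body[4] sub  r0, r6, #8 → r0=0x43
body[5] add  r6, r0, #56 → r6=0x7b
body[6] mov  r2, #0x7d → r2=0x7d
body[7] sub  r2, r6, #6 → r2=0x75
epilogue: pop r6=0x4b, sp=0x70
epilogue: pop r2=0x3b, sp=0x71
epilogue: pop r0=0xc5, sp=0x72
r2: callee-saved, written=True
r4: caller-saved, written=False
r5: caller-saved, written=True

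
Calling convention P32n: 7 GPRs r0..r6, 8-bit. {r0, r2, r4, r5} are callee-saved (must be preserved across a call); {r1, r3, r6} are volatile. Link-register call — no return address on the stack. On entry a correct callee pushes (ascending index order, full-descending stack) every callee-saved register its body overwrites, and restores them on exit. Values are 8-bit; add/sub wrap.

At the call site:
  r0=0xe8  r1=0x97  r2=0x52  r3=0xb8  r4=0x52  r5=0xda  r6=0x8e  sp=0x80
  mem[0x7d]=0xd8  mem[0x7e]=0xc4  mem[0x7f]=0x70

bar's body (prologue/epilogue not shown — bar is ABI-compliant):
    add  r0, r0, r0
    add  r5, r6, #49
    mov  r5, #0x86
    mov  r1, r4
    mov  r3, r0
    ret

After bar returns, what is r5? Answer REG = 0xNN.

prologue: push r0 -> mem[0x7f]=0xe8, sp=0x7f
prologue: push r5 -> mem[0x7e]=0xda, sp=0x7e
body[0] add  r0, r0, r0 -> r0=0xd0
body[1] add  r5, r6, #49 -> r5=0xbf
body[2] mov  r5, #0x86 -> r5=0x86
body[3] mov  r1, r4 -> r1=0x52
body[4] mov  r3, r0 -> r3=0xd0
epilogue: pop r5=0xda, sp=0x7f
epilogue: pop r0=0xe8, sp=0x80
r5 is callee-saved -> restored

REG = 0xda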